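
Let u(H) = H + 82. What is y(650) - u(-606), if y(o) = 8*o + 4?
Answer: 5728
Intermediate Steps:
y(o) = 4 + 8*o
u(H) = 82 + H
y(650) - u(-606) = (4 + 8*650) - (82 - 606) = (4 + 5200) - 1*(-524) = 5204 + 524 = 5728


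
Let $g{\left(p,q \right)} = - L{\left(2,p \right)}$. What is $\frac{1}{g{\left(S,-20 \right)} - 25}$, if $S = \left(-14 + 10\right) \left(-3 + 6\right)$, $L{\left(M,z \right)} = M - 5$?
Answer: $- \frac{1}{22} \approx -0.045455$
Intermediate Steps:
$L{\left(M,z \right)} = -5 + M$ ($L{\left(M,z \right)} = M - 5 = -5 + M$)
$S = -12$ ($S = \left(-4\right) 3 = -12$)
$g{\left(p,q \right)} = 3$ ($g{\left(p,q \right)} = - (-5 + 2) = \left(-1\right) \left(-3\right) = 3$)
$\frac{1}{g{\left(S,-20 \right)} - 25} = \frac{1}{3 - 25} = \frac{1}{-22} = - \frac{1}{22}$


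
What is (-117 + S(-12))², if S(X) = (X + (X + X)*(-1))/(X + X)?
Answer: 55225/4 ≈ 13806.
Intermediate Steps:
S(X) = -½ (S(X) = (X + (2*X)*(-1))/((2*X)) = (X - 2*X)*(1/(2*X)) = (-X)*(1/(2*X)) = -½)
(-117 + S(-12))² = (-117 - ½)² = (-235/2)² = 55225/4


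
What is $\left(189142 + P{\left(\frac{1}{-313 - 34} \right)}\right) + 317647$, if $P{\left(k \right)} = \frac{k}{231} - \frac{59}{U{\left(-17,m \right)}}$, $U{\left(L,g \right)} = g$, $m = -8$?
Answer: $\frac{324986216239}{641256} \approx 5.068 \cdot 10^{5}$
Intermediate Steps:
$P{\left(k \right)} = \frac{59}{8} + \frac{k}{231}$ ($P{\left(k \right)} = \frac{k}{231} - \frac{59}{-8} = k \frac{1}{231} - - \frac{59}{8} = \frac{k}{231} + \frac{59}{8} = \frac{59}{8} + \frac{k}{231}$)
$\left(189142 + P{\left(\frac{1}{-313 - 34} \right)}\right) + 317647 = \left(189142 + \left(\frac{59}{8} + \frac{1}{231 \left(-313 - 34\right)}\right)\right) + 317647 = \left(189142 + \left(\frac{59}{8} + \frac{1}{231 \left(-347\right)}\right)\right) + 317647 = \left(189142 + \left(\frac{59}{8} + \frac{1}{231} \left(- \frac{1}{347}\right)\right)\right) + 317647 = \left(189142 + \left(\frac{59}{8} - \frac{1}{80157}\right)\right) + 317647 = \left(189142 + \frac{4729255}{641256}\right) + 317647 = \frac{121293171607}{641256} + 317647 = \frac{324986216239}{641256}$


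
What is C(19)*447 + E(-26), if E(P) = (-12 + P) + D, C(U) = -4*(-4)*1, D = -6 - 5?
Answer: 7103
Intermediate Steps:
D = -11
C(U) = 16 (C(U) = 16*1 = 16)
E(P) = -23 + P (E(P) = (-12 + P) - 11 = -23 + P)
C(19)*447 + E(-26) = 16*447 + (-23 - 26) = 7152 - 49 = 7103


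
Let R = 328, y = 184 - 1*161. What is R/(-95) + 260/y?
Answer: 17156/2185 ≈ 7.8517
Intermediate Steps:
y = 23 (y = 184 - 161 = 23)
R/(-95) + 260/y = 328/(-95) + 260/23 = 328*(-1/95) + 260*(1/23) = -328/95 + 260/23 = 17156/2185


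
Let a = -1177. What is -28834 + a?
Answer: -30011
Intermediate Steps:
-28834 + a = -28834 - 1177 = -30011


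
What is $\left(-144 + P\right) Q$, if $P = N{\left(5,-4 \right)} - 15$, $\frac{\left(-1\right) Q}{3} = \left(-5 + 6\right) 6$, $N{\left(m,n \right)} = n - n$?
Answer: $2862$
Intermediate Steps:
$N{\left(m,n \right)} = 0$
$Q = -18$ ($Q = - 3 \left(-5 + 6\right) 6 = - 3 \cdot 1 \cdot 6 = \left(-3\right) 6 = -18$)
$P = -15$ ($P = 0 - 15 = -15$)
$\left(-144 + P\right) Q = \left(-144 - 15\right) \left(-18\right) = \left(-159\right) \left(-18\right) = 2862$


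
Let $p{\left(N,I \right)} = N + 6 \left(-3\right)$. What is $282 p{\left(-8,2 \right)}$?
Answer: $-7332$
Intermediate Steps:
$p{\left(N,I \right)} = -18 + N$ ($p{\left(N,I \right)} = N - 18 = -18 + N$)
$282 p{\left(-8,2 \right)} = 282 \left(-18 - 8\right) = 282 \left(-26\right) = -7332$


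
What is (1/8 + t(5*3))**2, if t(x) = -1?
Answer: 49/64 ≈ 0.76563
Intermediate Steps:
(1/8 + t(5*3))**2 = (1/8 - 1)**2 = (-7/8)**2 = 49/64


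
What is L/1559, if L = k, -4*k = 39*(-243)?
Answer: 9477/6236 ≈ 1.5197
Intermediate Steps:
k = 9477/4 (k = -39*(-243)/4 = -¼*(-9477) = 9477/4 ≈ 2369.3)
L = 9477/4 ≈ 2369.3
L/1559 = (9477/4)/1559 = (9477/4)*(1/1559) = 9477/6236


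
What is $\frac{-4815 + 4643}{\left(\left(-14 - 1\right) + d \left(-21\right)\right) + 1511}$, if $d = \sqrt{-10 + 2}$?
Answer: $- \frac{32164}{280193} - \frac{903 i \sqrt{2}}{280193} \approx -0.11479 - 0.0045577 i$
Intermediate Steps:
$d = 2 i \sqrt{2}$ ($d = \sqrt{-8} = 2 i \sqrt{2} \approx 2.8284 i$)
$\frac{-4815 + 4643}{\left(\left(-14 - 1\right) + d \left(-21\right)\right) + 1511} = \frac{-4815 + 4643}{\left(\left(-14 - 1\right) + 2 i \sqrt{2} \left(-21\right)\right) + 1511} = - \frac{172}{\left(-15 - 42 i \sqrt{2}\right) + 1511} = - \frac{172}{1496 - 42 i \sqrt{2}}$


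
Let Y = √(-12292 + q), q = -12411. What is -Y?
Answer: -I*√24703 ≈ -157.17*I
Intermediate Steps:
Y = I*√24703 (Y = √(-12292 - 12411) = √(-24703) = I*√24703 ≈ 157.17*I)
-Y = -I*√24703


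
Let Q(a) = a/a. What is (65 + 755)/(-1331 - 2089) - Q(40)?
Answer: -212/171 ≈ -1.2398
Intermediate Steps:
Q(a) = 1
(65 + 755)/(-1331 - 2089) - Q(40) = (65 + 755)/(-1331 - 2089) - 1*1 = 820/(-3420) - 1 = 820*(-1/3420) - 1 = -41/171 - 1 = -212/171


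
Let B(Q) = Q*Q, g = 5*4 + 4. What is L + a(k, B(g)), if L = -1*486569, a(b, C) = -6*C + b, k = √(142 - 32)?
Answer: -490025 + √110 ≈ -4.9001e+5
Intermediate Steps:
g = 24 (g = 20 + 4 = 24)
B(Q) = Q²
k = √110 ≈ 10.488
a(b, C) = b - 6*C
L = -486569
L + a(k, B(g)) = -486569 + (√110 - 6*24²) = -486569 + (√110 - 6*576) = -486569 + (√110 - 3456) = -486569 + (-3456 + √110) = -490025 + √110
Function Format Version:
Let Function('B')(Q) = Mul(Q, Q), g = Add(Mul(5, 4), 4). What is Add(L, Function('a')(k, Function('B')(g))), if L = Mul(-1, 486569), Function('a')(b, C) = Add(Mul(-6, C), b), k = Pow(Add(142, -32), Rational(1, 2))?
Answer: Add(-490025, Pow(110, Rational(1, 2))) ≈ -4.9001e+5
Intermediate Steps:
g = 24 (g = Add(20, 4) = 24)
Function('B')(Q) = Pow(Q, 2)
k = Pow(110, Rational(1, 2)) ≈ 10.488
Function('a')(b, C) = Add(b, Mul(-6, C))
L = -486569
Add(L, Function('a')(k, Function('B')(g))) = Add(-486569, Add(Pow(110, Rational(1, 2)), Mul(-6, Pow(24, 2)))) = Add(-486569, Add(Pow(110, Rational(1, 2)), Mul(-6, 576))) = Add(-486569, Add(Pow(110, Rational(1, 2)), -3456)) = Add(-486569, Add(-3456, Pow(110, Rational(1, 2)))) = Add(-490025, Pow(110, Rational(1, 2)))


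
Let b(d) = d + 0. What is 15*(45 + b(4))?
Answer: 735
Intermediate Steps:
b(d) = d
15*(45 + b(4)) = 15*(45 + 4) = 15*49 = 735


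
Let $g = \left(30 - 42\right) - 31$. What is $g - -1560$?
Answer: $1517$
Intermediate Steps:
$g = -43$ ($g = -12 - 31 = -43$)
$g - -1560 = -43 - -1560 = -43 + 1560 = 1517$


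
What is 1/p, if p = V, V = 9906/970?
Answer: 485/4953 ≈ 0.097920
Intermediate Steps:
V = 4953/485 (V = 9906*(1/970) = 4953/485 ≈ 10.212)
p = 4953/485 ≈ 10.212
1/p = 1/(4953/485) = 485/4953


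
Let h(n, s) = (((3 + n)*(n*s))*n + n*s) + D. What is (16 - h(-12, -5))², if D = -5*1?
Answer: 42497361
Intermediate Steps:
D = -5
h(n, s) = -5 + n*s + s*n²*(3 + n) (h(n, s) = (((3 + n)*(n*s))*n + n*s) - 5 = ((n*s*(3 + n))*n + n*s) - 5 = (s*n²*(3 + n) + n*s) - 5 = (n*s + s*n²*(3 + n)) - 5 = -5 + n*s + s*n²*(3 + n))
(16 - h(-12, -5))² = (16 - (-5 - 12*(-5) - 5*(-12)³ + 3*(-5)*(-12)²))² = (16 - (-5 + 60 - 5*(-1728) + 3*(-5)*144))² = (16 - (-5 + 60 + 8640 - 2160))² = (16 - 1*6535)² = (16 - 6535)² = (-6519)² = 42497361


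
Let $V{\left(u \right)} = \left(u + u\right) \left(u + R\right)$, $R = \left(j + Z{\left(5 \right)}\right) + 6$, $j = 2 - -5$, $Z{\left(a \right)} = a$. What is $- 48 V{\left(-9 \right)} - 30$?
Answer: $7746$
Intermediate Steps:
$j = 7$ ($j = 2 + 5 = 7$)
$R = 18$ ($R = \left(7 + 5\right) + 6 = 12 + 6 = 18$)
$V{\left(u \right)} = 2 u \left(18 + u\right)$ ($V{\left(u \right)} = \left(u + u\right) \left(u + 18\right) = 2 u \left(18 + u\right)$)
$- 48 V{\left(-9 \right)} - 30 = - 48 \cdot 2 \left(-9\right) \left(18 - 9\right) - 30 = - 48 \cdot 2 \left(-9\right) 9 - 30 = \left(-48\right) \left(-162\right) - 30 = 7776 - 30 = 7746$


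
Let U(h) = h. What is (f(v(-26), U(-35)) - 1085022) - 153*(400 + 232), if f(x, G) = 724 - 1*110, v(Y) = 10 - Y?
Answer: -1181104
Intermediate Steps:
f(x, G) = 614 (f(x, G) = 724 - 110 = 614)
(f(v(-26), U(-35)) - 1085022) - 153*(400 + 232) = (614 - 1085022) - 153*(400 + 232) = -1084408 - 153*632 = -1084408 - 96696 = -1181104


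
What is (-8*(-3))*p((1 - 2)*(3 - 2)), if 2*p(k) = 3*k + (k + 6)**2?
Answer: 264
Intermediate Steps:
p(k) = (6 + k)**2/2 + 3*k/2 (p(k) = (3*k + (k + 6)**2)/2 = (3*k + (6 + k)**2)/2 = ((6 + k)**2 + 3*k)/2 = (6 + k)**2/2 + 3*k/2)
(-8*(-3))*p((1 - 2)*(3 - 2)) = (-8*(-3))*((6 + (1 - 2)*(3 - 2))**2/2 + 3*((1 - 2)*(3 - 2))/2) = 24*((6 - 1*1)**2/2 + 3*(-1*1)/2) = 24*((6 - 1)**2/2 + (3/2)*(-1)) = 24*((1/2)*5**2 - 3/2) = 24*((1/2)*25 - 3/2) = 24*(25/2 - 3/2) = 24*11 = 264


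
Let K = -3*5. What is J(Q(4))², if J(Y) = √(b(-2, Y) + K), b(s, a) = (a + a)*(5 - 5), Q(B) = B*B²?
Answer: -15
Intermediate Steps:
Q(B) = B³
K = -15
b(s, a) = 0 (b(s, a) = (2*a)*0 = 0)
J(Y) = I*√15 (J(Y) = √(0 - 15) = √(-15) = I*√15)
J(Q(4))² = (I*√15)² = -15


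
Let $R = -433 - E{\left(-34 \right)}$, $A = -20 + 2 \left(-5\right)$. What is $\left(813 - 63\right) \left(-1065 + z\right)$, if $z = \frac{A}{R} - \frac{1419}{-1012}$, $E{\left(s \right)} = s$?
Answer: $- \frac{4879973625}{6118} \approx -7.9764 \cdot 10^{5}$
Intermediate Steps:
$A = -30$ ($A = -20 - 10 = -30$)
$R = -399$ ($R = -433 - -34 = -433 + 34 = -399$)
$z = \frac{18077}{12236}$ ($z = - \frac{30}{-399} - \frac{1419}{-1012} = \left(-30\right) \left(- \frac{1}{399}\right) - - \frac{129}{92} = \frac{10}{133} + \frac{129}{92} = \frac{18077}{12236} \approx 1.4774$)
$\left(813 - 63\right) \left(-1065 + z\right) = \left(813 - 63\right) \left(-1065 + \frac{18077}{12236}\right) = 750 \left(- \frac{13013263}{12236}\right) = - \frac{4879973625}{6118}$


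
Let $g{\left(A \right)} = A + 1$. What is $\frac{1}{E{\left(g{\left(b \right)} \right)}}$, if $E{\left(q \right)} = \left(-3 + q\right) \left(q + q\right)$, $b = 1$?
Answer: $- \frac{1}{4} \approx -0.25$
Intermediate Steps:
$g{\left(A \right)} = 1 + A$
$E{\left(q \right)} = 2 q \left(-3 + q\right)$ ($E{\left(q \right)} = \left(-3 + q\right) 2 q = 2 q \left(-3 + q\right)$)
$\frac{1}{E{\left(g{\left(b \right)} \right)}} = \frac{1}{2 \left(1 + 1\right) \left(-3 + \left(1 + 1\right)\right)} = \frac{1}{2 \cdot 2 \left(-3 + 2\right)} = \frac{1}{2 \cdot 2 \left(-1\right)} = \frac{1}{-4} = - \frac{1}{4}$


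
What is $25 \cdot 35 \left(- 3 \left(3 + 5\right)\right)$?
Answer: $-21000$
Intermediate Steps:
$25 \cdot 35 \left(- 3 \left(3 + 5\right)\right) = 875 \left(\left(-3\right) 8\right) = 875 \left(-24\right) = -21000$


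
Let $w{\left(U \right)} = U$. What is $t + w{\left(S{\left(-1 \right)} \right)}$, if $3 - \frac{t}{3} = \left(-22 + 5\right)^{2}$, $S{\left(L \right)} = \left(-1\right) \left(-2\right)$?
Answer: $-856$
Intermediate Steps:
$S{\left(L \right)} = 2$
$t = -858$ ($t = 9 - 3 \left(-22 + 5\right)^{2} = 9 - 3 \left(-17\right)^{2} = 9 - 867 = -858$)
$t + w{\left(S{\left(-1 \right)} \right)} = -858 + 2 = -856$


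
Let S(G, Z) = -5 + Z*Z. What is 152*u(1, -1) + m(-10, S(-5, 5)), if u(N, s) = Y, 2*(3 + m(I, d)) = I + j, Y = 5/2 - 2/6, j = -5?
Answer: 1913/6 ≈ 318.83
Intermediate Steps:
S(G, Z) = -5 + Z²
Y = 13/6 (Y = 5*(½) - 2*⅙ = 5/2 - ⅓ = 13/6 ≈ 2.1667)
m(I, d) = -11/2 + I/2 (m(I, d) = -3 + (I - 5)/2 = -3 + (-5 + I)/2 = -3 + (-5/2 + I/2) = -11/2 + I/2)
u(N, s) = 13/6
152*u(1, -1) + m(-10, S(-5, 5)) = 152*(13/6) + (-11/2 + (½)*(-10)) = 988/3 + (-11/2 - 5) = 988/3 - 21/2 = 1913/6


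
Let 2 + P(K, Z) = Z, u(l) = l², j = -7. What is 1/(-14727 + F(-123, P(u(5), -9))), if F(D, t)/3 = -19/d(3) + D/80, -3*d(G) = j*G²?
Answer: -560/8251223 ≈ -6.7869e-5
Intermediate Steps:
P(K, Z) = -2 + Z
d(G) = 7*G²/3 (d(G) = -(-7)*G²/3 = 7*G²/3)
F(D, t) = -19/7 + 3*D/80 (F(D, t) = 3*(-19/((7/3)*3²) + D/80) = 3*(-19/((7/3)*9) + D*(1/80)) = 3*(-19/21 + D/80) = -19/7 + 3*D/80)
1/(-14727 + F(-123, P(u(5), -9))) = 1/(-14727 + (-19/7 + (3/80)*(-123))) = 1/(-14727 + (-19/7 - 369/80)) = 1/(-14727 - 4103/560) = 1/(-8251223/560) = -560/8251223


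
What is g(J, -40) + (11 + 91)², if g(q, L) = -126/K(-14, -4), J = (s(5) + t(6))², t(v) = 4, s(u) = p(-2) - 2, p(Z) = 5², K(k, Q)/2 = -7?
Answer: 10413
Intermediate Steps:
K(k, Q) = -14 (K(k, Q) = 2*(-7) = -14)
p(Z) = 25
s(u) = 23 (s(u) = 25 - 2 = 23)
J = 729 (J = (23 + 4)² = 27² = 729)
g(q, L) = 9 (g(q, L) = -126/(-14) = -126*(-1/14) = 9)
g(J, -40) + (11 + 91)² = 9 + (11 + 91)² = 9 + 102² = 9 + 10404 = 10413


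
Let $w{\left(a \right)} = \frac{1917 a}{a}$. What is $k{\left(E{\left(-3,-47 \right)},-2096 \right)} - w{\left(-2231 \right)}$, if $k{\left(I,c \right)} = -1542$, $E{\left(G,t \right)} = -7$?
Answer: $-3459$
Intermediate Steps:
$w{\left(a \right)} = 1917$
$k{\left(E{\left(-3,-47 \right)},-2096 \right)} - w{\left(-2231 \right)} = -1542 - 1917 = -3459$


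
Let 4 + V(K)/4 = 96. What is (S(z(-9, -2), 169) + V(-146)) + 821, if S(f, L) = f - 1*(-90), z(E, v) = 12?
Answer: 1291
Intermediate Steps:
S(f, L) = 90 + f (S(f, L) = f + 90 = 90 + f)
V(K) = 368 (V(K) = -16 + 4*96 = -16 + 384 = 368)
(S(z(-9, -2), 169) + V(-146)) + 821 = ((90 + 12) + 368) + 821 = (102 + 368) + 821 = 470 + 821 = 1291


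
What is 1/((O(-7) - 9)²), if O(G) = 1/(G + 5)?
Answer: 4/361 ≈ 0.011080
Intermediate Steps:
O(G) = 1/(5 + G)
1/((O(-7) - 9)²) = 1/((1/(5 - 7) - 9)²) = 1/((1/(-2) - 9)²) = 1/((-½ - 9)²) = 1/((-19/2)²) = 1/(361/4) = 4/361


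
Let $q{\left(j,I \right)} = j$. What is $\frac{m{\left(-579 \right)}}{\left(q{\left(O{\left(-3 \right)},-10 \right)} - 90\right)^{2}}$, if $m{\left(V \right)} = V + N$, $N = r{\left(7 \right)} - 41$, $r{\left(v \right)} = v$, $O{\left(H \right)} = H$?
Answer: $- \frac{613}{8649} \approx -0.070875$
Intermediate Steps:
$N = -34$ ($N = 7 - 41 = -34$)
$m{\left(V \right)} = -34 + V$ ($m{\left(V \right)} = V - 34 = -34 + V$)
$\frac{m{\left(-579 \right)}}{\left(q{\left(O{\left(-3 \right)},-10 \right)} - 90\right)^{2}} = \frac{-34 - 579}{\left(-3 - 90\right)^{2}} = - \frac{613}{\left(-93\right)^{2}} = - \frac{613}{8649}$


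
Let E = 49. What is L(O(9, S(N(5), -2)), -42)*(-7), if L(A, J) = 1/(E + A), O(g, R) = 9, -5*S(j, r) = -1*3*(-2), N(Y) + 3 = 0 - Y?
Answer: -7/58 ≈ -0.12069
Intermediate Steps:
N(Y) = -3 - Y (N(Y) = -3 + (0 - Y) = -3 - Y)
S(j, r) = -6/5 (S(j, r) = -(-1*3)*(-2)/5 = -(-3)*(-2)/5 = -⅕*6 = -6/5)
L(A, J) = 1/(49 + A)
L(O(9, S(N(5), -2)), -42)*(-7) = -7/(49 + 9) = -7/58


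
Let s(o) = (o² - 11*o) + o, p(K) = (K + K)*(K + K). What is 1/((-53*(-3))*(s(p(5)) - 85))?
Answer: 1/1417485 ≈ 7.0548e-7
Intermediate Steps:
p(K) = 4*K² (p(K) = (2*K)*(2*K) = 4*K²)
s(o) = o² - 10*o
1/((-53*(-3))*(s(p(5)) - 85)) = 1/((-53*(-3))*((4*5²)*(-10 + 4*5²) - 85)) = 1/(159*((4*25)*(-10 + 4*25) - 85)) = 1/(159*(100*(-10 + 100) - 85)) = 1/(159*(100*90 - 85)) = 1/(159*(9000 - 85)) = 1/(159*8915) = 1/1417485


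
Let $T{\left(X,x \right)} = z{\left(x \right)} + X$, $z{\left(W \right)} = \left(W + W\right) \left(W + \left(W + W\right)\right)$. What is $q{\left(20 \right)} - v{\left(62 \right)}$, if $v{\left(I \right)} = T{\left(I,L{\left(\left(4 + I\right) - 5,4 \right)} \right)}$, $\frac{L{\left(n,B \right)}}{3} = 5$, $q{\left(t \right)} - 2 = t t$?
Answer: $-1010$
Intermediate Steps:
$q{\left(t \right)} = 2 + t^{2}$ ($q{\left(t \right)} = 2 + t t = 2 + t^{2}$)
$z{\left(W \right)} = 6 W^{2}$ ($z{\left(W \right)} = 2 W \left(W + 2 W\right) = 2 W 3 W = 6 W^{2}$)
$L{\left(n,B \right)} = 15$ ($L{\left(n,B \right)} = 3 \cdot 5 = 15$)
$T{\left(X,x \right)} = X + 6 x^{2}$ ($T{\left(X,x \right)} = 6 x^{2} + X = X + 6 x^{2}$)
$v{\left(I \right)} = 1350 + I$ ($v{\left(I \right)} = I + 6 \cdot 15^{2} = I + 6 \cdot 225 = I + 1350 = 1350 + I$)
$q{\left(20 \right)} - v{\left(62 \right)} = \left(2 + 20^{2}\right) - \left(1350 + 62\right) = \left(2 + 400\right) - 1412 = 402 - 1412 = -1010$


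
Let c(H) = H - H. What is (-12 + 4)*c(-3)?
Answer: 0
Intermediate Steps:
c(H) = 0
(-12 + 4)*c(-3) = (-12 + 4)*0 = -8*0 = 0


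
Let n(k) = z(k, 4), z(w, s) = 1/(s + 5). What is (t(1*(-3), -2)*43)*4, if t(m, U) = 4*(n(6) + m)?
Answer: -17888/9 ≈ -1987.6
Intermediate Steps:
z(w, s) = 1/(5 + s)
n(k) = ⅑ (n(k) = 1/(5 + 4) = 1/9 = ⅑)
t(m, U) = 4/9 + 4*m (t(m, U) = 4*(⅑ + m) = 4/9 + 4*m)
(t(1*(-3), -2)*43)*4 = ((4/9 + 4*(1*(-3)))*43)*4 = ((4/9 + 4*(-3))*43)*4 = ((4/9 - 12)*43)*4 = -104/9*43*4 = -4472/9*4 = -17888/9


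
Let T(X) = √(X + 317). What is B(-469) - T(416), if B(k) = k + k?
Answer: -938 - √733 ≈ -965.07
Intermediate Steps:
T(X) = √(317 + X)
B(k) = 2*k
B(-469) - T(416) = 2*(-469) - √(317 + 416) = -938 - √733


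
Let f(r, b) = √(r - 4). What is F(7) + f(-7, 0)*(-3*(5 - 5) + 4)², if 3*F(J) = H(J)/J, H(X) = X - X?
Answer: 16*I*√11 ≈ 53.066*I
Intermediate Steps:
H(X) = 0
f(r, b) = √(-4 + r)
F(J) = 0 (F(J) = (0/J)/3 = (⅓)*0 = 0)
F(7) + f(-7, 0)*(-3*(5 - 5) + 4)² = 0 + √(-4 - 7)*(-3*(5 - 5) + 4)² = 0 + √(-11)*(-3*0 + 4)² = 0 + (I*√11)*(0 + 4)² = 0 + (I*√11)*4² = 0 + (I*√11)*16 = 0 + 16*I*√11 = 16*I*√11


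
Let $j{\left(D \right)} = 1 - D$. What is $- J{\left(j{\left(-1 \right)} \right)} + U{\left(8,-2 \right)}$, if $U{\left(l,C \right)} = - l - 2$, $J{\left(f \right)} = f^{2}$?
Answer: $-14$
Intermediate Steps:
$U{\left(l,C \right)} = -2 - l$
$- J{\left(j{\left(-1 \right)} \right)} + U{\left(8,-2 \right)} = - \left(1 - -1\right)^{2} - 10 = - \left(1 + 1\right)^{2} - 10 = - 2^{2} - 10 = \left(-1\right) 4 - 10 = -4 - 10 = -14$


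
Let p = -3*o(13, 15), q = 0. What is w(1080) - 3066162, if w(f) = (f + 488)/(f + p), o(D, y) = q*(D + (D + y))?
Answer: -413931674/135 ≈ -3.0662e+6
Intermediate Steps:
o(D, y) = 0 (o(D, y) = 0*(D + (D + y)) = 0*(y + 2*D) = 0)
p = 0 (p = -3*0 = 0)
w(f) = (488 + f)/f (w(f) = (f + 488)/(f + 0) = (488 + f)/f)
w(1080) - 3066162 = (488 + 1080)/1080 - 3066162 = (1/1080)*1568 - 3066162 = 196/135 - 3066162 = -413931674/135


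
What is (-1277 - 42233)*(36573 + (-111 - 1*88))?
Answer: -1582632740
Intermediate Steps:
(-1277 - 42233)*(36573 + (-111 - 1*88)) = -43510*(36573 + (-111 - 88)) = -43510*(36573 - 199) = -43510*36374 = -1582632740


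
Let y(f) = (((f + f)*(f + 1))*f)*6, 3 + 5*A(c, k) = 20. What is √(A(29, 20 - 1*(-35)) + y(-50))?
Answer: I*√36749915/5 ≈ 1212.4*I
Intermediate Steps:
A(c, k) = 17/5 (A(c, k) = -⅗ + (⅕)*20 = -⅗ + 4 = 17/5)
y(f) = 12*f²*(1 + f) (y(f) = (((2*f)*(1 + f))*f)*6 = ((2*f*(1 + f))*f)*6 = (2*f²*(1 + f))*6 = 12*f²*(1 + f))
√(A(29, 20 - 1*(-35)) + y(-50)) = √(17/5 + 12*(-50)²*(1 - 50)) = √(17/5 + 12*2500*(-49)) = √(17/5 - 1470000) = √(-7349983/5) = I*√36749915/5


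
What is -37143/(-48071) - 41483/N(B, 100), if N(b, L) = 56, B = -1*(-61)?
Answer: -1992049285/2691976 ≈ -740.00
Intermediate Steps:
B = 61
-37143/(-48071) - 41483/N(B, 100) = -37143/(-48071) - 41483/56 = -37143*(-1/48071) - 41483*1/56 = 37143/48071 - 41483/56 = -1992049285/2691976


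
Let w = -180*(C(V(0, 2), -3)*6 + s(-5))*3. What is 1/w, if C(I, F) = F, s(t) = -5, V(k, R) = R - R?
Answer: 1/12420 ≈ 8.0515e-5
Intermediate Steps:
V(k, R) = 0
w = 12420 (w = -180*(-3*6 - 5)*3 = -180*(-18 - 5)*3 = -(-4140)*3 = -180*(-69) = 12420)
1/w = 1/12420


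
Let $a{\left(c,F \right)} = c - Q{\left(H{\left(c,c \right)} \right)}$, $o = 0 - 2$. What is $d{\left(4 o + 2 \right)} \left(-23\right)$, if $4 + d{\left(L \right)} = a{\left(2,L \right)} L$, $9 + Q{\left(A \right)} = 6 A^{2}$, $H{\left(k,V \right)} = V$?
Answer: $-1702$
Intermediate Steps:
$o = -2$ ($o = 0 - 2 = -2$)
$Q{\left(A \right)} = -9 + 6 A^{2}$
$a{\left(c,F \right)} = 9 + c - 6 c^{2}$ ($a{\left(c,F \right)} = c - \left(-9 + 6 c^{2}\right) = 9 + c - 6 c^{2}$)
$d{\left(L \right)} = -4 - 13 L$ ($d{\left(L \right)} = -4 + \left(9 + 2 - 6 \cdot 2^{2}\right) L = -4 + \left(9 + 2 - 24\right) L = -4 - 13 L$)
$d{\left(4 o + 2 \right)} \left(-23\right) = \left(-4 - 13 \left(4 \left(-2\right) + 2\right)\right) \left(-23\right) = \left(-4 - 13 \left(-8 + 2\right)\right) \left(-23\right) = \left(-4 - -78\right) \left(-23\right) = \left(-4 + 78\right) \left(-23\right) = 74 \left(-23\right) = -1702$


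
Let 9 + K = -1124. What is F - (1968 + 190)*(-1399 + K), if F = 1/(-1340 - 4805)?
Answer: 33576624119/6145 ≈ 5.4641e+6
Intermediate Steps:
K = -1133 (K = -9 - 1124 = -1133)
F = -1/6145 (F = 1/(-6145) = -1/6145 ≈ -0.00016273)
F - (1968 + 190)*(-1399 + K) = -1/6145 - (1968 + 190)*(-1399 - 1133) = -1/6145 - 2158*(-2532) = -1/6145 - 1*(-5464056) = -1/6145 + 5464056 = 33576624119/6145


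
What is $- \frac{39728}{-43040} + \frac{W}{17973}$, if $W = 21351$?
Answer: $\frac{34020383}{16115790} \approx 2.111$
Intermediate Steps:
$- \frac{39728}{-43040} + \frac{W}{17973} = - \frac{39728}{-43040} + \frac{21351}{17973} = \left(-39728\right) \left(- \frac{1}{43040}\right) + 21351 \cdot \frac{1}{17973} = \frac{2483}{2690} + \frac{7117}{5991} = \frac{34020383}{16115790}$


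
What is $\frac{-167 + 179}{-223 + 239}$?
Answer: $\frac{3}{4} \approx 0.75$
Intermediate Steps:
$\frac{-167 + 179}{-223 + 239} = \frac{12}{16} = 12 \cdot \frac{1}{16} = \frac{3}{4}$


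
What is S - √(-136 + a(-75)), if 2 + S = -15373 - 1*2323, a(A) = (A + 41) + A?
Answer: -17698 - 7*I*√5 ≈ -17698.0 - 15.652*I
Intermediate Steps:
a(A) = 41 + 2*A (a(A) = (41 + A) + A = 41 + 2*A)
S = -17698 (S = -2 + (-15373 - 1*2323) = -2 + (-15373 - 2323) = -2 - 17696 = -17698)
S - √(-136 + a(-75)) = -17698 - √(-136 + (41 + 2*(-75))) = -17698 - √(-136 + (41 - 150)) = -17698 - √(-136 - 109) = -17698 - √(-245) = -17698 - 7*I*√5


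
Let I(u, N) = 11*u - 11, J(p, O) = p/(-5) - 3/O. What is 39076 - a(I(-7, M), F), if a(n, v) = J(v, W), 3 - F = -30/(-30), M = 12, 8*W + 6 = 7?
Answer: 195502/5 ≈ 39100.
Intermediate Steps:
W = 1/8 (W = -3/4 + (1/8)*7 = -3/4 + 7/8 = 1/8 ≈ 0.12500)
J(p, O) = -3/O - p/5 (J(p, O) = p*(-1/5) - 3/O = -p/5 - 3/O = -3/O - p/5)
F = 2 (F = 3 - (-30)/(-30) = 3 - (-30)*(-1)/30 = 3 - 1*1 = 3 - 1 = 2)
I(u, N) = -11 + 11*u
a(n, v) = -24 - v/5 (a(n, v) = -3/1/8 - v/5 = -3*8 - v/5 = -24 - v/5)
39076 - a(I(-7, M), F) = 39076 - (-24 - 1/5*2) = 39076 - (-24 - 2/5) = 39076 - 1*(-122/5) = 39076 + 122/5 = 195502/5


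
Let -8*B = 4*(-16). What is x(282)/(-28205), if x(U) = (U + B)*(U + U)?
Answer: -32712/5641 ≈ -5.7990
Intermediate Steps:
B = 8 (B = -(-16)/2 = -1/8*(-64) = 8)
x(U) = 2*U*(8 + U) (x(U) = (U + 8)*(U + U) = (8 + U)*(2*U) = 2*U*(8 + U))
x(282)/(-28205) = (2*282*(8 + 282))/(-28205) = (2*282*290)*(-1/28205) = 163560*(-1/28205) = -32712/5641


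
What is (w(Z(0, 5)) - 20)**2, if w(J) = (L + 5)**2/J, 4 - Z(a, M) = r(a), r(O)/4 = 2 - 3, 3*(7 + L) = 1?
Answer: 2002225/5184 ≈ 386.23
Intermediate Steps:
L = -20/3 (L = -7 + (1/3)*1 = -7 + 1/3 = -20/3 ≈ -6.6667)
r(O) = -4 (r(O) = 4*(2 - 3) = 4*(-1) = -4)
Z(a, M) = 8 (Z(a, M) = 4 - 1*(-4) = 4 + 4 = 8)
w(J) = 25/(9*J) (w(J) = (-20/3 + 5)**2/J = (-5/3)**2/J = 25/(9*J))
(w(Z(0, 5)) - 20)**2 = ((25/9)/8 - 20)**2 = ((25/9)*(1/8) - 20)**2 = (25/72 - 20)**2 = (-1415/72)**2 = 2002225/5184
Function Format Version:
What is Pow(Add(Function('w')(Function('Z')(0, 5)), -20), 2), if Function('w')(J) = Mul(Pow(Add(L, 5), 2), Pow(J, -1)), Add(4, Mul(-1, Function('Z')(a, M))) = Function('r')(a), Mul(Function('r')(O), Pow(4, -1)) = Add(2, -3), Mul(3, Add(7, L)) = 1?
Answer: Rational(2002225, 5184) ≈ 386.23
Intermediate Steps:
L = Rational(-20, 3) (L = Add(-7, Mul(Rational(1, 3), 1)) = Add(-7, Rational(1, 3)) = Rational(-20, 3) ≈ -6.6667)
Function('r')(O) = -4 (Function('r')(O) = Mul(4, Add(2, -3)) = Mul(4, -1) = -4)
Function('Z')(a, M) = 8 (Function('Z')(a, M) = Add(4, Mul(-1, -4)) = Add(4, 4) = 8)
Function('w')(J) = Mul(Rational(25, 9), Pow(J, -1)) (Function('w')(J) = Mul(Pow(Add(Rational(-20, 3), 5), 2), Pow(J, -1)) = Mul(Pow(Rational(-5, 3), 2), Pow(J, -1)) = Mul(Rational(25, 9), Pow(J, -1)))
Pow(Add(Function('w')(Function('Z')(0, 5)), -20), 2) = Pow(Add(Mul(Rational(25, 9), Pow(8, -1)), -20), 2) = Pow(Add(Mul(Rational(25, 9), Rational(1, 8)), -20), 2) = Pow(Add(Rational(25, 72), -20), 2) = Pow(Rational(-1415, 72), 2) = Rational(2002225, 5184)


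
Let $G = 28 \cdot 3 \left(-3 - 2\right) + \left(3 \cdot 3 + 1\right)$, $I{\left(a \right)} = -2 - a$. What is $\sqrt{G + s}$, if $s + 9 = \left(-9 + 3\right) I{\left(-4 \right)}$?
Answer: $i \sqrt{431} \approx 20.761 i$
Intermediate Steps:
$s = -21$ ($s = -9 + \left(-9 + 3\right) \left(-2 - -4\right) = -9 - 6 \left(-2 + 4\right) = -9 - 12 = -21$)
$G = -410$ ($G = 28 \cdot 3 \left(-5\right) + \left(9 + 1\right) = 28 \left(-15\right) + 10 = -420 + 10 = -410$)
$\sqrt{G + s} = \sqrt{-410 - 21} = \sqrt{-431} = i \sqrt{431}$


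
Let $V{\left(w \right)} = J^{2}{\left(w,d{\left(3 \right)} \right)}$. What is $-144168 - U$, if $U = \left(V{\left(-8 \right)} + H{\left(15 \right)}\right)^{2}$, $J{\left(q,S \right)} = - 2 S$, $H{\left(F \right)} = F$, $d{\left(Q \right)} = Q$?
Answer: $-146769$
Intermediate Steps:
$V{\left(w \right)} = 36$ ($V{\left(w \right)} = \left(\left(-2\right) 3\right)^{2} = \left(-6\right)^{2} = 36$)
$U = 2601$ ($U = \left(36 + 15\right)^{2} = 51^{2} = 2601$)
$-144168 - U = -144168 - 2601 = -146769$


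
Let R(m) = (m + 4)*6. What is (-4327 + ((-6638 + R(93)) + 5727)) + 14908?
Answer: 10252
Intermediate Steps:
R(m) = 24 + 6*m (R(m) = (4 + m)*6 = 24 + 6*m)
(-4327 + ((-6638 + R(93)) + 5727)) + 14908 = (-4327 + ((-6638 + (24 + 6*93)) + 5727)) + 14908 = (-4327 + ((-6638 + (24 + 558)) + 5727)) + 14908 = (-4327 + ((-6638 + 582) + 5727)) + 14908 = (-4327 + (-6056 + 5727)) + 14908 = (-4327 - 329) + 14908 = -4656 + 14908 = 10252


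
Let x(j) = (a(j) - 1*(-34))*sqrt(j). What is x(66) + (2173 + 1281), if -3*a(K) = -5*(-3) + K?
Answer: 3454 + 7*sqrt(66) ≈ 3510.9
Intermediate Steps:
a(K) = -5 - K/3 (a(K) = -(-5*(-3) + K)/3 = -(15 + K)/3 = -5 - K/3)
x(j) = sqrt(j)*(29 - j/3) (x(j) = ((-5 - j/3) - 1*(-34))*sqrt(j) = ((-5 - j/3) + 34)*sqrt(j) = (29 - j/3)*sqrt(j) = sqrt(j)*(29 - j/3))
x(66) + (2173 + 1281) = sqrt(66)*(87 - 1*66)/3 + (2173 + 1281) = sqrt(66)*(87 - 66)/3 + 3454 = (1/3)*sqrt(66)*21 + 3454 = 7*sqrt(66) + 3454 = 3454 + 7*sqrt(66)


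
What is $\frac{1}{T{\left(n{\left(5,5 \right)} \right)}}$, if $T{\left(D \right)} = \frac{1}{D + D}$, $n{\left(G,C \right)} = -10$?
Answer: $-20$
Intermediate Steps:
$T{\left(D \right)} = \frac{1}{2 D}$
$\frac{1}{T{\left(n{\left(5,5 \right)} \right)}} = \frac{1}{\frac{1}{2} \frac{1}{-10}} = \frac{1}{\frac{1}{2} \left(- \frac{1}{10}\right)} = \frac{1}{- \frac{1}{20}} = -20$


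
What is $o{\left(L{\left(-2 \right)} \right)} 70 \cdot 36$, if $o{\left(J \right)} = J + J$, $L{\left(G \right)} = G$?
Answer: $-10080$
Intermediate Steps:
$o{\left(J \right)} = 2 J$
$o{\left(L{\left(-2 \right)} \right)} 70 \cdot 36 = 2 \left(-2\right) 70 \cdot 36 = \left(-4\right) 70 \cdot 36 = \left(-280\right) 36 = -10080$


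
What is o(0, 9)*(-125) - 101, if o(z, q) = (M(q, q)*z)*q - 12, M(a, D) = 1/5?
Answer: 1399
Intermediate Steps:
M(a, D) = ⅕
o(z, q) = -12 + q*z/5 (o(z, q) = (z/5)*q - 12 = q*z/5 - 12 = -12 + q*z/5)
o(0, 9)*(-125) - 101 = (-12 + (⅕)*9*0)*(-125) - 101 = (-12 + 0)*(-125) - 101 = -12*(-125) - 101 = 1500 - 101 = 1399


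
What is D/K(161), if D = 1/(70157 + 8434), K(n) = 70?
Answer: 1/5501370 ≈ 1.8177e-7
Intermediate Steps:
D = 1/78591 ≈ 1.2724e-5
D/K(161) = (1/78591)/70 = (1/78591)*(1/70) = 1/5501370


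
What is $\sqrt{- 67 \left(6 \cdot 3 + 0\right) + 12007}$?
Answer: $\sqrt{10801} \approx 103.93$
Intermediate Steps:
$\sqrt{- 67 \left(6 \cdot 3 + 0\right) + 12007} = \sqrt{- 67 \left(18 + 0\right) + 12007} = \sqrt{\left(-67\right) 18 + 12007} = \sqrt{-1206 + 12007} = \sqrt{10801}$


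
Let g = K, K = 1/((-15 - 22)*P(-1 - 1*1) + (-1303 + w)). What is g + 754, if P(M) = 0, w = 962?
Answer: 257113/341 ≈ 754.00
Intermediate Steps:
K = -1/341 (K = 1/((-15 - 22)*0 + (-1303 + 962)) = 1/(-37*0 - 341) = 1/(0 - 341) = 1/(-341) = -1/341 ≈ -0.0029326)
g = -1/341 ≈ -0.0029326
g + 754 = -1/341 + 754 = 257113/341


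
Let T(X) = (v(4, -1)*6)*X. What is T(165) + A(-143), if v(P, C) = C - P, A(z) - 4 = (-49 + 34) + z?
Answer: -5104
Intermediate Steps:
A(z) = -11 + z (A(z) = 4 + ((-49 + 34) + z) = 4 + (-15 + z) = -11 + z)
T(X) = -30*X (T(X) = ((-1 - 1*4)*6)*X = ((-1 - 4)*6)*X = (-5*6)*X = -30*X)
T(165) + A(-143) = -30*165 + (-11 - 143) = -4950 - 154 = -5104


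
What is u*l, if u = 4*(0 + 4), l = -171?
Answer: -2736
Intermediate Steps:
u = 16 (u = 4*4 = 16)
u*l = 16*(-171) = -2736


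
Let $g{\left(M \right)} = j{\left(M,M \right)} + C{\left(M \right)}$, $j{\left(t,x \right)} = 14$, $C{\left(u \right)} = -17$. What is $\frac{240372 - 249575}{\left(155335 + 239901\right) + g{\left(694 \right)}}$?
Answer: $- \frac{9203}{395233} \approx -0.023285$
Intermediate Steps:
$g{\left(M \right)} = -3$ ($g{\left(M \right)} = 14 - 17 = -3$)
$\frac{240372 - 249575}{\left(155335 + 239901\right) + g{\left(694 \right)}} = \frac{240372 - 249575}{\left(155335 + 239901\right) - 3} = - \frac{9203}{395236 - 3} = - \frac{9203}{395233}$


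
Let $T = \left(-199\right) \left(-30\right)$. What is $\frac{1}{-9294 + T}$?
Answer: $- \frac{1}{3324} \approx -0.00030084$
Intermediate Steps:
$T = 5970$
$\frac{1}{-9294 + T} = \frac{1}{-9294 + 5970} = \frac{1}{-3324} = - \frac{1}{3324}$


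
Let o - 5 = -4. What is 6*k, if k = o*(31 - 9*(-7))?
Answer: 564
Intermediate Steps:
o = 1 (o = 5 - 4 = 1)
k = 94 (k = 1*(31 - 9*(-7)) = 1*(31 + 63) = 1*94 = 94)
6*k = 6*94 = 564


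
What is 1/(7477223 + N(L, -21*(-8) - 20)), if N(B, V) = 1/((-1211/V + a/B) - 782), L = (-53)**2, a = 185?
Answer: 328476743/2456093857308957 ≈ 1.3374e-7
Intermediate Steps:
L = 2809
N(B, V) = 1/(-782 - 1211/V + 185/B) (N(B, V) = 1/((-1211/V + 185/B) - 782) = 1/(-782 - 1211/V + 185/B))
1/(7477223 + N(L, -21*(-8) - 20)) = 1/(7477223 - 1*2809*(-21*(-8) - 20)/(-185*(-21*(-8) - 20) + 1211*2809 + 782*2809*(-21*(-8) - 20))) = 1/(7477223 - 1*2809*(168 - 20)/(-185*(168 - 20) + 3401699 + 782*2809*(168 - 20))) = 1/(7477223 - 1*2809*148/(-185*148 + 3401699 + 782*2809*148)) = 1/(7477223 - 1*2809*148/(-27380 + 3401699 + 325102424)) = 1/(7477223 - 1*2809*148/328476743) = 1/(7477223 - 1*2809*148*1/328476743) = 1/(7477223 - 415732/328476743) = 1/(2456093857308957/328476743) = 328476743/2456093857308957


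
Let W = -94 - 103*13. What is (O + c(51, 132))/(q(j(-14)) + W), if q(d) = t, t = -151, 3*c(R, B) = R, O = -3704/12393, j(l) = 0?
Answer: -206977/19630512 ≈ -0.010544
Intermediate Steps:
W = -1433 (W = -94 - 1339 = -1433)
O = -3704/12393 (O = -3704*1/12393 = -3704/12393 ≈ -0.29888)
c(R, B) = R/3
q(d) = -151
(O + c(51, 132))/(q(j(-14)) + W) = (-3704/12393 + (1/3)*51)/(-151 - 1433) = (-3704/12393 + 17)/(-1584) = (206977/12393)*(-1/1584) = -206977/19630512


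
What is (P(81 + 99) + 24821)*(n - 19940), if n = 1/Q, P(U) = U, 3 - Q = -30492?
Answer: -15202365545299/30495 ≈ -4.9852e+8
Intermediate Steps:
Q = 30495 (Q = 3 - 1*(-30492) = 3 + 30492 = 30495)
n = 1/30495 ≈ 3.2792e-5
(P(81 + 99) + 24821)*(n - 19940) = ((81 + 99) + 24821)*(1/30495 - 19940) = (180 + 24821)*(-608070299/30495) = 25001*(-608070299/30495) = -15202365545299/30495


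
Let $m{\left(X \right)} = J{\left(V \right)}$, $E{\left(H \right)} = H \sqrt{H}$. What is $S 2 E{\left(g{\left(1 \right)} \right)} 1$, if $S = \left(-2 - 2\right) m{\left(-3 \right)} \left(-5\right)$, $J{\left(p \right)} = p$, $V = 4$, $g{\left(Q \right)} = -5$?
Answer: $- 800 i \sqrt{5} \approx - 1788.9 i$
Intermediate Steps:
$E{\left(H \right)} = H^{\frac{3}{2}}$
$m{\left(X \right)} = 4$
$S = 80$ ($S = \left(-2 - 2\right) 4 \left(-5\right) = \left(-4\right) 4 \left(-5\right) = \left(-16\right) \left(-5\right) = 80$)
$S 2 E{\left(g{\left(1 \right)} \right)} 1 = 80 \cdot 2 \left(-5\right)^{\frac{3}{2}} \cdot 1 = 80 \cdot 2 \left(- 5 i \sqrt{5}\right) 1 = 80 - 10 i \sqrt{5} \cdot 1 = 80 \left(- 10 i \sqrt{5}\right) = - 800 i \sqrt{5}$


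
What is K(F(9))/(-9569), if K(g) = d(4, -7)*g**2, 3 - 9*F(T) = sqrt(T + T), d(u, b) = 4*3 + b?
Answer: -5/28707 + 10*sqrt(2)/86121 ≈ -9.9611e-6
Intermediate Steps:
d(u, b) = 12 + b
F(T) = 1/3 - sqrt(2)*sqrt(T)/9 (F(T) = 1/3 - sqrt(T + T)/9 = 1/3 - sqrt(2)*sqrt(T)/9)
K(g) = 5*g**2 (K(g) = (12 - 7)*g**2 = 5*g**2)
K(F(9))/(-9569) = (5*(1/3 - sqrt(2)*sqrt(9)/9)**2)/(-9569) = (5*(1/3 - 1/9*sqrt(2)*3)**2)*(-1/9569) = (5*(1/3 - sqrt(2)/3)**2)*(-1/9569) = -5*(1/3 - sqrt(2)/3)**2/9569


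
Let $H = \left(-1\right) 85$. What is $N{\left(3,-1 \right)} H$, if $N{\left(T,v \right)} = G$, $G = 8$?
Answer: $-680$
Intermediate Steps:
$N{\left(T,v \right)} = 8$
$H = -85$
$N{\left(3,-1 \right)} H = 8 \left(-85\right) = -680$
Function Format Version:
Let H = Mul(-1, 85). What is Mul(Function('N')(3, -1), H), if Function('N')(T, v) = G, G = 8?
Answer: -680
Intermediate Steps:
Function('N')(T, v) = 8
H = -85
Mul(Function('N')(3, -1), H) = Mul(8, -85) = -680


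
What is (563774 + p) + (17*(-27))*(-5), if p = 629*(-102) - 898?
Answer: 501013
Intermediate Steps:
p = -65056 (p = -64158 - 898 = -65056)
(563774 + p) + (17*(-27))*(-5) = (563774 - 65056) + (17*(-27))*(-5) = 498718 - 459*(-5) = 498718 + 2295 = 501013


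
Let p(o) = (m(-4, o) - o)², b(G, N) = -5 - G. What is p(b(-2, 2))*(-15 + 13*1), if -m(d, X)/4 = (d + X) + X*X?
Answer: -50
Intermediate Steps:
m(d, X) = -4*X - 4*d - 4*X² (m(d, X) = -4*((d + X) + X*X) = -4*((X + d) + X²) = -4*(X + d + X²) = -4*X - 4*d - 4*X²)
p(o) = (16 - 5*o - 4*o²)² (p(o) = ((-4*o - 4*(-4) - 4*o²) - o)² = ((-4*o + 16 - 4*o²) - o)² = ((16 - 4*o - 4*o²) - o)² = (16 - 5*o - 4*o²)²)
p(b(-2, 2))*(-15 + 13*1) = (-16 + 4*(-5 - 1*(-2))² + 5*(-5 - 1*(-2)))²*(-15 + 13*1) = (-16 + 4*(-5 + 2)² + 5*(-5 + 2))²*(-15 + 13) = (-16 + 4*(-3)² + 5*(-3))²*(-2) = (-16 + 4*9 - 15)²*(-2) = (-16 + 36 - 15)²*(-2) = 5²*(-2) = 25*(-2) = -50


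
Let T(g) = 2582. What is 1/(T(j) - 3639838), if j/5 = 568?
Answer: -1/3637256 ≈ -2.7493e-7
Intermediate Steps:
j = 2840 (j = 5*568 = 2840)
1/(T(j) - 3639838) = 1/(2582 - 3639838) = 1/(-3637256) = -1/3637256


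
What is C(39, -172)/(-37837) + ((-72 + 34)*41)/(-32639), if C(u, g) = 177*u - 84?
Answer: -163615295/1234961843 ≈ -0.13249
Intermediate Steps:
C(u, g) = -84 + 177*u
C(39, -172)/(-37837) + ((-72 + 34)*41)/(-32639) = (-84 + 177*39)/(-37837) + ((-72 + 34)*41)/(-32639) = (-84 + 6903)*(-1/37837) - 38*41*(-1/32639) = 6819*(-1/37837) - 1558*(-1/32639) = -6819/37837 + 1558/32639 = -163615295/1234961843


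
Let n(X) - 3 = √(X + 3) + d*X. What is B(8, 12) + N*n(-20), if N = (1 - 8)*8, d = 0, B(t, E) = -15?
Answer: -183 - 56*I*√17 ≈ -183.0 - 230.89*I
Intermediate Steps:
N = -56 (N = -7*8 = -56)
n(X) = 3 + √(3 + X) (n(X) = 3 + (√(X + 3) + 0*X) = 3 + (√(3 + X) + 0) = 3 + √(3 + X))
B(8, 12) + N*n(-20) = -15 - 56*(3 + √(3 - 20)) = -15 - 56*(3 + √(-17)) = -15 - 56*(3 + I*√17) = -15 + (-168 - 56*I*√17) = -183 - 56*I*√17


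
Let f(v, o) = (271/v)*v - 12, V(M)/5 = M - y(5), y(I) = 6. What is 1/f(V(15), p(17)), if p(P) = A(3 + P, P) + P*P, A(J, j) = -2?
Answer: 1/259 ≈ 0.0038610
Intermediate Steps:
p(P) = -2 + P² (p(P) = -2 + P*P = -2 + P²)
V(M) = -30 + 5*M (V(M) = 5*(M - 1*6) = 5*(M - 6) = 5*(-6 + M) = -30 + 5*M)
f(v, o) = 259 (f(v, o) = 271 - 12 = 259)
1/f(V(15), p(17)) = 1/259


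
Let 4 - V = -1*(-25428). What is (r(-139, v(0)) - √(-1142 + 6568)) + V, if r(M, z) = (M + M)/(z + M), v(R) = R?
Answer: -25422 - √5426 ≈ -25496.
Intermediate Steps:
r(M, z) = 2*M/(M + z) (r(M, z) = (2*M)/(M + z) = 2*M/(M + z))
V = -25424 (V = 4 - (-1)*(-25428) = 4 - 1*25428 = 4 - 25428 = -25424)
(r(-139, v(0)) - √(-1142 + 6568)) + V = (2*(-139)/(-139 + 0) - √(-1142 + 6568)) - 25424 = (2*(-139)/(-139) - √5426) - 25424 = (2*(-139)*(-1/139) - √5426) - 25424 = (2 - √5426) - 25424 = -25422 - √5426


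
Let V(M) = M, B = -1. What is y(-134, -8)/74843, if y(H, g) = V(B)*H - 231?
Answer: -97/74843 ≈ -0.0012960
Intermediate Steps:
y(H, g) = -231 - H (y(H, g) = -H - 231 = -231 - H)
y(-134, -8)/74843 = (-231 - 1*(-134))/74843 = (-231 + 134)*(1/74843) = -97*1/74843 = -97/74843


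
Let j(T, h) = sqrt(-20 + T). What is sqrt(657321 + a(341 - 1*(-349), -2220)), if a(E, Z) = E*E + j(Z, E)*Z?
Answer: sqrt(1133421 - 17760*I*sqrt(35)) ≈ 1065.8 - 49.293*I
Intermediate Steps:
a(E, Z) = E**2 + Z*sqrt(-20 + Z) (a(E, Z) = E*E + sqrt(-20 + Z)*Z = E**2 + Z*sqrt(-20 + Z))
sqrt(657321 + a(341 - 1*(-349), -2220)) = sqrt(657321 + ((341 - 1*(-349))**2 - 2220*sqrt(-20 - 2220))) = sqrt(657321 + ((341 + 349)**2 - 17760*I*sqrt(35))) = sqrt(657321 + (690**2 - 17760*I*sqrt(35))) = sqrt(657321 + (476100 - 17760*I*sqrt(35))) = sqrt(1133421 - 17760*I*sqrt(35))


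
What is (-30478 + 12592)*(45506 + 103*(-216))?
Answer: -415992588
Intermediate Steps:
(-30478 + 12592)*(45506 + 103*(-216)) = -17886*(45506 - 22248) = -17886*23258 = -415992588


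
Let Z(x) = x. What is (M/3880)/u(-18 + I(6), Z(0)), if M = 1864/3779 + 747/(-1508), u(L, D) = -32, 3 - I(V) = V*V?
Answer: 12001/707554565120 ≈ 1.6961e-8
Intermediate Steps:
I(V) = 3 - V**2 (I(V) = 3 - V*V = 3 - V**2)
M = -12001/5698732 (M = 1864*(1/3779) + 747*(-1/1508) = 1864/3779 - 747/1508 = -12001/5698732 ≈ -0.0021059)
(M/3880)/u(-18 + I(6), Z(0)) = -12001/5698732/3880/(-32) = -12001/5698732*1/3880*(-1/32) = -12001/22111080160*(-1/32) = 12001/707554565120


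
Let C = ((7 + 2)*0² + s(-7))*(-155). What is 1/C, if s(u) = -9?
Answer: 1/1395 ≈ 0.00071685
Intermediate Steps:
C = 1395 (C = ((7 + 2)*0² - 9)*(-155) = (9*0 - 9)*(-155) = (0 - 9)*(-155) = -9*(-155) = 1395)
1/C = 1/1395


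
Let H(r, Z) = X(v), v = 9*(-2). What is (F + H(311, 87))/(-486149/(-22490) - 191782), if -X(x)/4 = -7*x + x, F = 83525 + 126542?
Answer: -4714691150/4312691031 ≈ -1.0932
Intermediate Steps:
F = 210067
v = -18
X(x) = 24*x (X(x) = -4*(-7*x + x) = -(-24)*x = 24*x)
H(r, Z) = -432 (H(r, Z) = 24*(-18) = -432)
(F + H(311, 87))/(-486149/(-22490) - 191782) = (210067 - 432)/(-486149/(-22490) - 191782) = 209635/(-486149*(-1/22490) - 191782) = 209635/(486149/22490 - 191782) = 209635/(-4312691031/22490) = 209635*(-22490/4312691031) = -4714691150/4312691031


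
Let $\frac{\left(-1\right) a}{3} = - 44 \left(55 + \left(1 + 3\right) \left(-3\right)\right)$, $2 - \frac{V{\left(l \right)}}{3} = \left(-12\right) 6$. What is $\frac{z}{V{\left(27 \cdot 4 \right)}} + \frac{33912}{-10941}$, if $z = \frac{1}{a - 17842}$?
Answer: $- \frac{623070095}{201020556} \approx -3.0995$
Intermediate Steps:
$V{\left(l \right)} = 222$ ($V{\left(l \right)} = 6 - 3 \left(\left(-12\right) 6\right) = 6 - -216 = 6 + 216 = 222$)
$a = 5676$ ($a = - 3 \left(- 44 \left(55 + \left(1 + 3\right) \left(-3\right)\right)\right) = - 3 \left(- 44 \left(55 + 4 \left(-3\right)\right)\right) = - 3 \left(- 44 \left(55 - 12\right)\right) = - 3 \left(\left(-44\right) 43\right) = \left(-3\right) \left(-1892\right) = 5676$)
$z = - \frac{1}{12166}$ ($z = \frac{1}{5676 - 17842} = \frac{1}{-12166} = - \frac{1}{12166} \approx -8.2196 \cdot 10^{-5}$)
$\frac{z}{V{\left(27 \cdot 4 \right)}} + \frac{33912}{-10941} = - \frac{1}{12166 \cdot 222} + \frac{33912}{-10941} = \left(- \frac{1}{12166}\right) \frac{1}{222} + 33912 \left(- \frac{1}{10941}\right) = - \frac{1}{2700852} - \frac{11304}{3647} = - \frac{623070095}{201020556}$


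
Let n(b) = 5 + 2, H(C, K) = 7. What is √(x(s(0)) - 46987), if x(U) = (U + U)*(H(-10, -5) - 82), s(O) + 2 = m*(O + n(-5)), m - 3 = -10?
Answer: I*√39337 ≈ 198.34*I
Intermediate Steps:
m = -7 (m = 3 - 10 = -7)
n(b) = 7
s(O) = -51 - 7*O (s(O) = -2 - 7*(O + 7) = -2 - 7*(7 + O) = -2 + (-49 - 7*O) = -51 - 7*O)
x(U) = -150*U (x(U) = (U + U)*(7 - 82) = (2*U)*(-75) = -150*U)
√(x(s(0)) - 46987) = √(-150*(-51 - 7*0) - 46987) = √(-150*(-51 + 0) - 46987) = √(-150*(-51) - 46987) = √(7650 - 46987) = √(-39337) = I*√39337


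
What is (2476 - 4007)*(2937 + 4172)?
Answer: -10883879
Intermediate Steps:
(2476 - 4007)*(2937 + 4172) = -1531*7109 = -10883879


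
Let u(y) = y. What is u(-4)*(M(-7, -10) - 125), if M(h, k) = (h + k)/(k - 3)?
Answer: 6432/13 ≈ 494.77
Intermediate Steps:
M(h, k) = (h + k)/(-3 + k)
u(-4)*(M(-7, -10) - 125) = -4*((-7 - 10)/(-3 - 10) - 125) = -4*(-17/(-13) - 125) = -4*(-1/13*(-17) - 125) = -4*(17/13 - 125) = -4*(-1608/13) = 6432/13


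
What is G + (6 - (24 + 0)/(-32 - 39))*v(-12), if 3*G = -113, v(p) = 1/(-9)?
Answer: -8173/213 ≈ -38.371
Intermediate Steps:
v(p) = -1/9
G = -113/3 (G = (1/3)*(-113) = -113/3 ≈ -37.667)
G + (6 - (24 + 0)/(-32 - 39))*v(-12) = -113/3 + (6 - (24 + 0)/(-32 - 39))*(-1/9) = -113/3 + (6 - 24/(-71))*(-1/9) = -113/3 + (6 - 24*(-1)/71)*(-1/9) = -113/3 + (6 - 1*(-24/71))*(-1/9) = -113/3 + (6 + 24/71)*(-1/9) = -113/3 + (450/71)*(-1/9) = -113/3 - 50/71 = -8173/213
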